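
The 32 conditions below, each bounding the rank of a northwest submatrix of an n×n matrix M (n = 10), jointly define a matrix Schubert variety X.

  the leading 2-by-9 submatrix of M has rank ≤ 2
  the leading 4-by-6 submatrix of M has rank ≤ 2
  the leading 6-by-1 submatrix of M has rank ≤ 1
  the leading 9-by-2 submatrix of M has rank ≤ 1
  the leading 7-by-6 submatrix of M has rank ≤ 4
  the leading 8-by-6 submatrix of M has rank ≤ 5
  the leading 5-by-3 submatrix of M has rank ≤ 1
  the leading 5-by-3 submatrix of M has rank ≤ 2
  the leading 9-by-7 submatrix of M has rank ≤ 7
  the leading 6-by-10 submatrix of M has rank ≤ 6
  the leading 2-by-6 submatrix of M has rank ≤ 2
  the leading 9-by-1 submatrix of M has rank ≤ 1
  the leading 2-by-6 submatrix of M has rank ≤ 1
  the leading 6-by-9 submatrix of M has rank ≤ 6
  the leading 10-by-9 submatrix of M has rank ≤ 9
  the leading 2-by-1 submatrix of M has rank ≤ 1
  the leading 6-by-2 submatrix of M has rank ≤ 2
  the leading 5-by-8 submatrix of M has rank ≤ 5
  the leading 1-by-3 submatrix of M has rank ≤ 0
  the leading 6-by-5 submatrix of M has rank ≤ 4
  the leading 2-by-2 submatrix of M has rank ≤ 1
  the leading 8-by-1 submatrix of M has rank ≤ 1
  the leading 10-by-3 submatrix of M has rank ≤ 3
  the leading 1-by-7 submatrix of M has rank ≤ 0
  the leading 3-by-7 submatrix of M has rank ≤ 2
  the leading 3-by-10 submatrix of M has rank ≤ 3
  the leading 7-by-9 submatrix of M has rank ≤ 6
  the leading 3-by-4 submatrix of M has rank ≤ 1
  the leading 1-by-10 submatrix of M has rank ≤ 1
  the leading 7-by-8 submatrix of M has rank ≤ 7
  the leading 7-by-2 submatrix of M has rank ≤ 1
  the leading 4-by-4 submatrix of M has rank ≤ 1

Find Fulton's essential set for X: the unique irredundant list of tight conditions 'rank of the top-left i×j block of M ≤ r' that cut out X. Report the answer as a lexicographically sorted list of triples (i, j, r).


Computing R[i][j] = min implied NW-rank bound (n=10, 32 conditions):

  R[1]: 0, 0, 0, 0, 0, 0, 0, 1, 1, 1
  R[2]: 1, 1, 1, 1, 1, 1, 1, 2, 2, 2
  R[3]: 1, 1, 1, 1, 2, 2, 2, 3, 3, 3
  R[4]: 1, 1, 1, 1, 2, 2, 3, 4, 4, 4
  R[5]: 1, 1, 1, 2, 3, 3, 4, 5, 5, 5
  R[6]: 1, 1, 2, 3, 4, 4, 5, 6, 6, 6
  R[7]: 1, 1, 2, 3, 4, 4, 5, 6, 6, 7
  R[8]: 1, 1, 2, 3, 4, 5, 6, 7, 7, 8
  R[9]: 1, 1, 2, 3, 4, 5, 6, 7, 8, 9
  R[10]: 1, 2, 3, 4, 5, 6, 7, 8, 9, 10

hence w(1..10) = (8, 1, 5, 7, 4, 3, 10, 6, 9, 2).

Fulton essential set (7 of the 22 Rothe cells):

[(1, 7, 0), (4, 4, 1), (4, 6, 2), (5, 3, 1), (7, 6, 4), (7, 9, 6), (9, 2, 1)]


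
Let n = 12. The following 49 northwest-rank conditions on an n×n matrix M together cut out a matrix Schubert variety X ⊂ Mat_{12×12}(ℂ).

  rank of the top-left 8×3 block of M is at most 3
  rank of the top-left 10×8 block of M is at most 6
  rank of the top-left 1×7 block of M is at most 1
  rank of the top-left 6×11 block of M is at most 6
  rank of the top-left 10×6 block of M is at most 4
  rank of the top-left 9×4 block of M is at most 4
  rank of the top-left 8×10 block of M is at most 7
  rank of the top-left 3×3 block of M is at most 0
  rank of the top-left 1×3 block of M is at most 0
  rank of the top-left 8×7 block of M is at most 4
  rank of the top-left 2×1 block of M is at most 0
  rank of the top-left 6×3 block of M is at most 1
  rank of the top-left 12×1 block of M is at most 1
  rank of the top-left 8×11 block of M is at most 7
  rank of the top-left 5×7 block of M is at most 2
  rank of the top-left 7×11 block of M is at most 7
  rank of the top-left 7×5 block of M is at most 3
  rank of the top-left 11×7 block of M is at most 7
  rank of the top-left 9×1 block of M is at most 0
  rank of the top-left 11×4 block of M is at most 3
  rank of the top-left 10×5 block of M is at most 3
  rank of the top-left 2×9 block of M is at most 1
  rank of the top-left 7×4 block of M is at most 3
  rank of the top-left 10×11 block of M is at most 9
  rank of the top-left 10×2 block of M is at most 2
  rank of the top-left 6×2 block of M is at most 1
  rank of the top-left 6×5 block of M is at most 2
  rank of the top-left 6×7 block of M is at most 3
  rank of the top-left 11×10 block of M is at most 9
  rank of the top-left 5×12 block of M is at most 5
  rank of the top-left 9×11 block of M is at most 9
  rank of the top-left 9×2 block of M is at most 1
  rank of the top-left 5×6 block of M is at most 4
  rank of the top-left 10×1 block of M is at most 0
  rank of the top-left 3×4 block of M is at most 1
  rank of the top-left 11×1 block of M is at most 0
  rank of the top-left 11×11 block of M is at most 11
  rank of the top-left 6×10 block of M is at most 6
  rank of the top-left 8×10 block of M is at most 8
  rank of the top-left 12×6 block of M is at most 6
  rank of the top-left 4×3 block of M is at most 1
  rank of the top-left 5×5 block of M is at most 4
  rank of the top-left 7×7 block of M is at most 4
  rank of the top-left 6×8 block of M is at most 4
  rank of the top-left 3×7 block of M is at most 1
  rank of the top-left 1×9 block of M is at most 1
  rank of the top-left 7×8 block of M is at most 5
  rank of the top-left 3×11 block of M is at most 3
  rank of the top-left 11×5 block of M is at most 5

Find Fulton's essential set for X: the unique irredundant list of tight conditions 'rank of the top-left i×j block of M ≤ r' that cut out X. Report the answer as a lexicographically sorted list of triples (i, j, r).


Computing R[i][j] = min implied NW-rank bound (n=12, 49 conditions):

  row 1: 0  0  0  1  1  1  1  1  1  1  1  1
  row 2: 0  0  0  1  1  1  1  1  1  2  2  2
  row 3: 0  0  0  1  1  1  1  2  2  3  3  3
  row 4: 0  1  1  2  2  2  2  3  3  4  4  4
  row 5: 0  1  1  2  2  2  2  3  4  5  5  5
  row 6: 0  1  1  2  2  3  3  4  5  6  6  6
  row 7: 0  1  2  3  3  4  4  5  6  7  7  7
  row 8: 0  1  2  3  3  4  4  5  6  7  7  8
  row 9: 0  1  2  3  3  4  5  6  7  8  8  9
  row 10: 0  1  2  3  3  4  5  6  7  8  9  10
  row 11: 0  1  2  3  4  5  6  7  8  9  10  11
  row 12: 1  2  3  4  5  6  7  8  9  10  11  12

reading off 1-entries of Δ²R: w = (4, 10, 8, 2, 9, 6, 3, 12, 7, 11, 5, 1).

|D(w)|=36, |Ess(w)|=10:

[(2, 9, 1), (3, 3, 0), (3, 7, 1), (5, 7, 2), (6, 3, 1), (6, 5, 2), (8, 7, 4), (8, 11, 7), (10, 5, 3), (11, 1, 0)]


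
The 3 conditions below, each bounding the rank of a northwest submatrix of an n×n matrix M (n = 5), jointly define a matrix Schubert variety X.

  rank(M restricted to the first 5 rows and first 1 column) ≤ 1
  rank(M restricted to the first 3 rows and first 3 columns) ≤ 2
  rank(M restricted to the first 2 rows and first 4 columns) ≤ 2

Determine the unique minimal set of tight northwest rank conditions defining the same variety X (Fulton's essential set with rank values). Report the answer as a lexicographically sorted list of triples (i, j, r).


Propagating the 3 rank bounds to every northwest block:

  i=1: 1 | 1 | 1 | 1 | 1
  i=2: 1 | 2 | 2 | 2 | 2
  i=3: 1 | 2 | 2 | 3 | 3
  i=4: 1 | 2 | 3 | 4 | 4
  i=5: 1 | 2 | 3 | 4 | 5

hence w(1..5) = (1, 2, 4, 3, 5).

|D(w)|=1, |Ess(w)|=1:

[(3, 3, 2)]


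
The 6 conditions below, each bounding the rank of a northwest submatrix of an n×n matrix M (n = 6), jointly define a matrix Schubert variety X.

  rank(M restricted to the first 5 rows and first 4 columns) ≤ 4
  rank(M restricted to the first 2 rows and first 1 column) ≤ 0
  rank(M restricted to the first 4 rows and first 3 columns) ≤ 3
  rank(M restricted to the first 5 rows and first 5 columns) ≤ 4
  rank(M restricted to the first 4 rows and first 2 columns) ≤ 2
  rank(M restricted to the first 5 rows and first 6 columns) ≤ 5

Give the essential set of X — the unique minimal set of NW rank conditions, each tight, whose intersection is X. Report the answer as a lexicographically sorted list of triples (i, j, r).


Computing R[i][j] = min implied NW-rank bound (n=6, 6 conditions):

  R[1]: 0  1  1  1  1  1
  R[2]: 0  1  2  2  2  2
  R[3]: 1  2  3  3  3  3
  R[4]: 1  2  3  4  4  4
  R[5]: 1  2  3  4  4  5
  R[6]: 1  2  3  4  5  6

so w = (2, 3, 1, 4, 6, 5).

Fulton essential set (2 of the 3 Rothe cells):

[(2, 1, 0), (5, 5, 4)]


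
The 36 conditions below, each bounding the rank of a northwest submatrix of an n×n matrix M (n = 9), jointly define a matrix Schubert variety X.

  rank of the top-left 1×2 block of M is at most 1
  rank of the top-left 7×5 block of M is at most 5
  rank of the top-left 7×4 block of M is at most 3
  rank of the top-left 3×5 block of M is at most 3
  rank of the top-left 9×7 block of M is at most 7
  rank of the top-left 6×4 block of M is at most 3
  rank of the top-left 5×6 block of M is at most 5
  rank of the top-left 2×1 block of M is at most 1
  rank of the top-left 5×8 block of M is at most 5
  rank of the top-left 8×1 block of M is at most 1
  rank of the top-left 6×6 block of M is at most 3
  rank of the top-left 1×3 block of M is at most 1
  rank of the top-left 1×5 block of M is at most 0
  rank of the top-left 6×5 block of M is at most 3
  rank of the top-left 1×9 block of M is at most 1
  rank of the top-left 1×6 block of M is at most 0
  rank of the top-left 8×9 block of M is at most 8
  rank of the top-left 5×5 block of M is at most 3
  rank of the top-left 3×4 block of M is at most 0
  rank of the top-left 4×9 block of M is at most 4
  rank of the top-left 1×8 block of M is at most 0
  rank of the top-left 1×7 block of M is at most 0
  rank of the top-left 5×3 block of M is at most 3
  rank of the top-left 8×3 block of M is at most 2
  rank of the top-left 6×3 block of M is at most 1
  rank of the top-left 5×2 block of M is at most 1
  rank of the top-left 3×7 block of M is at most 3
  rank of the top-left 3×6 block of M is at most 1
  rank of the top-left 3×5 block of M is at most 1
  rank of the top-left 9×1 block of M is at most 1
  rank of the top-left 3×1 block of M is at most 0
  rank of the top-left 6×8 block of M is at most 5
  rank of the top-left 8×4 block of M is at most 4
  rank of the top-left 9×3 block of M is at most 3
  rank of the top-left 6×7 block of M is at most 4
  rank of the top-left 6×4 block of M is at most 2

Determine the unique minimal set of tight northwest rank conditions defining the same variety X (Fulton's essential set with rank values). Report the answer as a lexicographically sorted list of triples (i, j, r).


The tightest implied rank at each (i,j), from the 36 conditions:

  0 | 0 | 0 | 0 | 0 | 0 | 0 | 0 | 1
  0 | 0 | 0 | 0 | 1 | 1 | 1 | 1 | 2
  0 | 0 | 0 | 0 | 1 | 1 | 2 | 2 | 3
  1 | 1 | 1 | 1 | 2 | 2 | 3 | 3 | 4
  1 | 1 | 1 | 2 | 3 | 3 | 4 | 4 | 5
  1 | 1 | 1 | 2 | 3 | 3 | 4 | 5 | 6
  1 | 2 | 2 | 3 | 4 | 4 | 5 | 6 | 7
  1 | 2 | 2 | 3 | 4 | 5 | 6 | 7 | 8
  1 | 2 | 3 | 4 | 5 | 6 | 7 | 8 | 9

reading off 1-entries of Δ²R: w = (9, 5, 7, 1, 4, 8, 2, 6, 3).

ℓ(w)=23; the 6 essential cells (i,j,r):

[(1, 8, 0), (3, 4, 0), (3, 6, 1), (6, 3, 1), (6, 6, 3), (8, 3, 2)]


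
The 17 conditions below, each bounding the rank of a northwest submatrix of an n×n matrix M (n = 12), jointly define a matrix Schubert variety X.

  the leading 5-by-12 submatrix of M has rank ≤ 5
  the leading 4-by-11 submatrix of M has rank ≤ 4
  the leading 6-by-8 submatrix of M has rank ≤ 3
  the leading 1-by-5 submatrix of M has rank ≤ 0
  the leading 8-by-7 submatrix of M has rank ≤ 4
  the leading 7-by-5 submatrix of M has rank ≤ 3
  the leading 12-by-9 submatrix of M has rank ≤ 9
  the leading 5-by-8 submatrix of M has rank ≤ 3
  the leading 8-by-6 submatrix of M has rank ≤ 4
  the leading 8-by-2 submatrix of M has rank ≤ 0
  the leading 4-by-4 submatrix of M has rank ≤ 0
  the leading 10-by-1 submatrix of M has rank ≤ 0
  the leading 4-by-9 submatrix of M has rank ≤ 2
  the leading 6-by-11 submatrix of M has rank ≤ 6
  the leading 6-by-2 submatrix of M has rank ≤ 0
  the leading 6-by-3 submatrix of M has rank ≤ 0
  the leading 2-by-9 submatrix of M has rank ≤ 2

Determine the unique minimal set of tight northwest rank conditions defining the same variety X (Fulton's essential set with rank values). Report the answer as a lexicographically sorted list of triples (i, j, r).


Reconstructing r_w from the 17 given conditions:

  R[1]: 0 | 0 | 0 | 0 | 0 | 1 | 1 | 1 | 1 | 1 | 1 | 1
  R[2]: 0 | 0 | 0 | 0 | 1 | 2 | 2 | 2 | 2 | 2 | 2 | 2
  R[3]: 0 | 0 | 0 | 0 | 1 | 2 | 2 | 2 | 2 | 3 | 3 | 3
  R[4]: 0 | 0 | 0 | 0 | 1 | 2 | 2 | 2 | 2 | 3 | 4 | 4
  R[5]: 0 | 0 | 0 | 1 | 2 | 3 | 3 | 3 | 3 | 4 | 5 | 5
  R[6]: 0 | 0 | 0 | 1 | 2 | 3 | 3 | 3 | 4 | 5 | 6 | 6
  R[7]: 0 | 0 | 1 | 2 | 3 | 4 | 4 | 4 | 5 | 6 | 7 | 7
  R[8]: 0 | 0 | 1 | 2 | 3 | 4 | 4 | 5 | 6 | 7 | 8 | 8
  R[9]: 0 | 1 | 2 | 3 | 4 | 5 | 5 | 6 | 7 | 8 | 9 | 9
  R[10]: 0 | 1 | 2 | 3 | 4 | 5 | 6 | 7 | 8 | 9 | 10 | 10
  R[11]: 1 | 2 | 3 | 4 | 5 | 6 | 7 | 8 | 9 | 10 | 11 | 11
  R[12]: 1 | 2 | 3 | 4 | 5 | 6 | 7 | 8 | 9 | 10 | 11 | 12

giving w = (6, 5, 10, 11, 4, 9, 3, 8, 2, 7, 1, 12) via Δ²R.

ℓ(w)=38; the 8 essential cells (i,j,r):

[(1, 5, 0), (4, 4, 0), (4, 9, 2), (6, 3, 0), (6, 8, 3), (8, 2, 0), (8, 7, 4), (10, 1, 0)]


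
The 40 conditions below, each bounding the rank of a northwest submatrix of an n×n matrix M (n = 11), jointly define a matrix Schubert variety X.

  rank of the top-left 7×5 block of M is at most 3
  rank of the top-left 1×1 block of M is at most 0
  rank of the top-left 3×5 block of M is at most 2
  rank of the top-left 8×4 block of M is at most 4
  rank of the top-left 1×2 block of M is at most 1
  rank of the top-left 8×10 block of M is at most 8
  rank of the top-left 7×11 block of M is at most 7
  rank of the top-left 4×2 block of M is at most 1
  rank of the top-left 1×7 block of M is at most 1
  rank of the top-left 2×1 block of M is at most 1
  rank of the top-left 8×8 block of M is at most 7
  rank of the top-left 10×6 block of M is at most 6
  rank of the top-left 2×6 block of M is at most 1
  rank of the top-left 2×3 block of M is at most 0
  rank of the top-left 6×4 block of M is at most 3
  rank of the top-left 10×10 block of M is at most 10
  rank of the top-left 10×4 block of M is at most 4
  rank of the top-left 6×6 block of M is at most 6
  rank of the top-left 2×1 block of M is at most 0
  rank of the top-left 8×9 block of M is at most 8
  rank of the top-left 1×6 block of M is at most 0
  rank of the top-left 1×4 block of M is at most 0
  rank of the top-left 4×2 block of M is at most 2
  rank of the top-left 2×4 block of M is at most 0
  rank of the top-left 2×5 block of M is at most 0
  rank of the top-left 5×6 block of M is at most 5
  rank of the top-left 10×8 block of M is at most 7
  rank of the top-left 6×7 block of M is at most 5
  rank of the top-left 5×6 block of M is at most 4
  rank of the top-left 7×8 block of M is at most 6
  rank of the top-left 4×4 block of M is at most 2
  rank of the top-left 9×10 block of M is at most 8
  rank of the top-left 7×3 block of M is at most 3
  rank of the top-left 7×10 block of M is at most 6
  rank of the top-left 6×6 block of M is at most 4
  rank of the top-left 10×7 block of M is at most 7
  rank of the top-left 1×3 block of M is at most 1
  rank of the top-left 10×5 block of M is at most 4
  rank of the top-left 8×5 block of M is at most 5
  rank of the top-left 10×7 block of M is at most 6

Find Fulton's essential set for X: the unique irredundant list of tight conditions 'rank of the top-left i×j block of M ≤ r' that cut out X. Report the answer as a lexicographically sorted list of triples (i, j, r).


The tightest implied rank at each (i,j), from the 40 conditions:

  0  0  0  0  0  0  1  1  1  1  1
  0  0  0  0  0  1  2  2  2  2  2
  1  1  1  1  1  2  3  3  3  3  3
  1  1  2  2  2  3  4  4  4  4  4
  1  2  3  3  3  4  5  5  5  5  5
  1  2  3  3  3  4  5  6  6  6  6
  1  2  3  3  3  4  5  6  6  6  7
  1  2  3  4  4  5  6  7  7  7  8
  1  2  3  4  4  5  6  7  8  8  9
  1  2  3  4  4  5  6  7  8  9  10
  1  2  3  4  5  6  7  8  9  10  11

second differences of R give the permutation w = (7, 6, 1, 3, 2, 8, 11, 4, 9, 10, 5).

ℓ(w)=20; the 6 essential cells (i,j,r):

[(1, 6, 0), (2, 5, 0), (4, 2, 1), (7, 5, 3), (7, 10, 6), (10, 5, 4)]


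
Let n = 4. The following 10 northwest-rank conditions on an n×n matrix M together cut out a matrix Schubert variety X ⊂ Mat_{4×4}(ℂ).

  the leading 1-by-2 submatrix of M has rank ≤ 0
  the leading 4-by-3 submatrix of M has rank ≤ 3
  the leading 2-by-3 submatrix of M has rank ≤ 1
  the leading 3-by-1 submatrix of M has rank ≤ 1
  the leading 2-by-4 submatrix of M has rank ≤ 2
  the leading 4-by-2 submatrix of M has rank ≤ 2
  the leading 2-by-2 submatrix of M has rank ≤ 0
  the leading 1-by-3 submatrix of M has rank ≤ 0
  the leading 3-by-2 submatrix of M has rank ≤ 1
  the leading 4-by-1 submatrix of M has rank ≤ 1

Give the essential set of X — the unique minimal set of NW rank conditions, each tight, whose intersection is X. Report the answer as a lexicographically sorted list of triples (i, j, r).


Rank table r_w(4×4) implied by the 10 constraints:

  i=1: 0 | 0 | 0 | 1
  i=2: 0 | 0 | 1 | 2
  i=3: 1 | 1 | 2 | 3
  i=4: 1 | 2 | 3 | 4

the unique w with this rank table is (4, 3, 1, 2).

ℓ(w)=5; the 2 essential cells (i,j,r):

[(1, 3, 0), (2, 2, 0)]


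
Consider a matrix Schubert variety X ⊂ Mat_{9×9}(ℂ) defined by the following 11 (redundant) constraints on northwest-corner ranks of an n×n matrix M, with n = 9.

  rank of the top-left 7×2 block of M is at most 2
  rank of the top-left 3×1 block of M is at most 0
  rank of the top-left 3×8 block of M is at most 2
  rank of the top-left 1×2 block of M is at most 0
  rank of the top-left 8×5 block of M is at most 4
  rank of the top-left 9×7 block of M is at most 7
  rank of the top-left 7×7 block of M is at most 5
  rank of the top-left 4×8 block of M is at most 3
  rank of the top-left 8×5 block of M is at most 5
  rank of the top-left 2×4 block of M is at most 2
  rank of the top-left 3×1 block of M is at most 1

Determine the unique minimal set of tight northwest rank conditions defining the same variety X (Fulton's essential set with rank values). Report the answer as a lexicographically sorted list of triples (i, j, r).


Recovering R(i,j) via the rank-extension bound from the 11 conditions:

  i=1: 0 | 0 | 1 | 1 | 1 | 1 | 1 | 1 | 1
  i=2: 0 | 1 | 2 | 2 | 2 | 2 | 2 | 2 | 2
  i=3: 0 | 1 | 2 | 2 | 2 | 2 | 2 | 2 | 3
  i=4: 1 | 2 | 3 | 3 | 3 | 3 | 3 | 3 | 4
  i=5: 1 | 2 | 3 | 4 | 4 | 4 | 4 | 4 | 5
  i=6: 1 | 2 | 3 | 4 | 4 | 5 | 5 | 5 | 6
  i=7: 1 | 2 | 3 | 4 | 4 | 5 | 5 | 6 | 7
  i=8: 1 | 2 | 3 | 4 | 4 | 5 | 6 | 7 | 8
  i=9: 1 | 2 | 3 | 4 | 5 | 6 | 7 | 8 | 9

reading off 1-entries of Δ²R: w = (3, 2, 9, 1, 4, 6, 8, 7, 5).

|D(w)|=13, |Ess(w)|=5:

[(1, 2, 0), (3, 1, 0), (3, 8, 2), (7, 7, 5), (8, 5, 4)]


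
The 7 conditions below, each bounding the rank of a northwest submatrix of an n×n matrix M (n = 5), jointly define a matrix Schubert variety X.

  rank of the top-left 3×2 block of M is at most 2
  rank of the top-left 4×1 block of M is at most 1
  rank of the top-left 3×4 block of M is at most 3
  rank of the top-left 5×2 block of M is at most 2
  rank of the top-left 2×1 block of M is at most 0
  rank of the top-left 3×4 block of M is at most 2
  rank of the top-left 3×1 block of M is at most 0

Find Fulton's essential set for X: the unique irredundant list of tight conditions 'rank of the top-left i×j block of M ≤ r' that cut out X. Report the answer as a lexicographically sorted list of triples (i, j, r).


The tightest implied rank at each (i,j), from the 7 conditions:

  i=1: 0 1 1 1 1
  i=2: 0 1 2 2 2
  i=3: 0 1 2 2 3
  i=4: 1 2 3 3 4
  i=5: 1 2 3 4 5

giving w = (2, 3, 5, 1, 4) via Δ²R.

ℓ(w)=4; the 2 essential cells (i,j,r):

[(3, 1, 0), (3, 4, 2)]


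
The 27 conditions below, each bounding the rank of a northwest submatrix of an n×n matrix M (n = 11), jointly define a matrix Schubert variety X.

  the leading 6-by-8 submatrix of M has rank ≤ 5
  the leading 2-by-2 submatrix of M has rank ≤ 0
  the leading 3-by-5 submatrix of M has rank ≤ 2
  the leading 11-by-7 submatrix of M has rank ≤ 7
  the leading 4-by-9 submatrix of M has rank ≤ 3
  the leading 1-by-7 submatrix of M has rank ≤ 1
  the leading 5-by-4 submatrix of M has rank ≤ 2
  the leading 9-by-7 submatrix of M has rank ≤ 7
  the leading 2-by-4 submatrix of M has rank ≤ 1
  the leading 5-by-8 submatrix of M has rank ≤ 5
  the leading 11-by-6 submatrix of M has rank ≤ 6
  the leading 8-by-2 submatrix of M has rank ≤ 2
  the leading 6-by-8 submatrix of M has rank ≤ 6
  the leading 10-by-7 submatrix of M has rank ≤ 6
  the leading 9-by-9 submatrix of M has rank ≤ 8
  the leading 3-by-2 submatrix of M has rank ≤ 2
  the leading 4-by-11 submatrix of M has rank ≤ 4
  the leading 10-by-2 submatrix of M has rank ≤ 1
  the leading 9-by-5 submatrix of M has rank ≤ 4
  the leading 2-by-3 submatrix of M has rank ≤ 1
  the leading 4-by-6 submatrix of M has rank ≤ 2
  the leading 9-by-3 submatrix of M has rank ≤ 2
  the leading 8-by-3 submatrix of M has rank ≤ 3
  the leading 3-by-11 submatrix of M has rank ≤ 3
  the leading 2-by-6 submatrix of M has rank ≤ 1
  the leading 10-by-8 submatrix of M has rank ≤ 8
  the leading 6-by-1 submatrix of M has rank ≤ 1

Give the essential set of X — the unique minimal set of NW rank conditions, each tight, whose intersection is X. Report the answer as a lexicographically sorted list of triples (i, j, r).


Rank table r_w(11×11) implied by the 27 constraints:

  0 0 1 1 1 1 1 1 1 1 1
  0 0 1 1 1 1 2 2 2 2 2
  1 1 2 2 2 2 3 3 3 3 3
  1 1 2 2 2 2 3 3 3 4 4
  1 1 2 2 3 3 4 4 4 5 5
  1 1 2 3 4 4 5 5 5 6 6
  1 1 2 3 4 5 6 6 6 7 7
  1 1 2 3 4 5 6 7 7 8 8
  1 1 2 3 4 5 6 7 8 9 9
  1 1 2 3 4 5 6 7 8 9 10
  1 2 3 4 5 6 7 8 9 10 11

second differences of R give the permutation w = (3, 7, 1, 10, 5, 4, 6, 8, 9, 11, 2).

ℓ(w)=20; the 6 essential cells (i,j,r):

[(2, 2, 0), (2, 6, 1), (4, 6, 2), (4, 9, 3), (5, 4, 2), (10, 2, 1)]


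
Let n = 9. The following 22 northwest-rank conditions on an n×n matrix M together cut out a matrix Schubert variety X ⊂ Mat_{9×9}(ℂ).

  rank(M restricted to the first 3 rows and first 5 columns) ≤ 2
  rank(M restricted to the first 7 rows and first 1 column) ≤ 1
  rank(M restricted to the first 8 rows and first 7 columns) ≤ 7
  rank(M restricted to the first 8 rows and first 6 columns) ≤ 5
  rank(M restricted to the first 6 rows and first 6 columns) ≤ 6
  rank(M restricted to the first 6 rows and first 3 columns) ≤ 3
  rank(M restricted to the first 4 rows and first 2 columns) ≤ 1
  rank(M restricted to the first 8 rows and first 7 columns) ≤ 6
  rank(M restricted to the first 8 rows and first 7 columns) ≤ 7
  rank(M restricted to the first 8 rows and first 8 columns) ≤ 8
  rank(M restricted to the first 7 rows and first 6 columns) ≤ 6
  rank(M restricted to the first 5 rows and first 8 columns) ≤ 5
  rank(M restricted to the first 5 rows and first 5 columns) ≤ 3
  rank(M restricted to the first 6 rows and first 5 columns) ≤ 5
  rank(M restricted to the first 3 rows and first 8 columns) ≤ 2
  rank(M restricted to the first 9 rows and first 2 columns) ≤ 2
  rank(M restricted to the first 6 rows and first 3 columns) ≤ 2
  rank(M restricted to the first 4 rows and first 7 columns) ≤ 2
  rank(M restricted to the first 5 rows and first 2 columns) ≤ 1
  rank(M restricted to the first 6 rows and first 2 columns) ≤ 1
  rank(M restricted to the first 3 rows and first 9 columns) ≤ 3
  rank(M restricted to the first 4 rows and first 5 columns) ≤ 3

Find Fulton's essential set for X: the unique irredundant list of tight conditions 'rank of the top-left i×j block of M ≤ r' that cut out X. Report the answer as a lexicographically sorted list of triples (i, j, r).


Propagating the 22 rank bounds to every northwest block:

  row 1: 1 1 1 1 1 1 1 1 1
  row 2: 1 1 2 2 2 2 2 2 2
  row 3: 1 1 2 2 2 2 2 2 3
  row 4: 1 1 2 2 2 2 2 3 4
  row 5: 1 1 2 3 3 3 3 4 5
  row 6: 1 1 2 3 4 4 4 5 6
  row 7: 1 2 3 4 5 5 5 6 7
  row 8: 1 2 3 4 5 5 6 7 8
  row 9: 1 2 3 4 5 6 7 8 9

giving w = (1, 3, 9, 8, 4, 5, 2, 7, 6) via Δ²R.

|D(w)|=15, |Ess(w)|=4:

[(3, 8, 2), (4, 7, 2), (6, 2, 1), (8, 6, 5)]


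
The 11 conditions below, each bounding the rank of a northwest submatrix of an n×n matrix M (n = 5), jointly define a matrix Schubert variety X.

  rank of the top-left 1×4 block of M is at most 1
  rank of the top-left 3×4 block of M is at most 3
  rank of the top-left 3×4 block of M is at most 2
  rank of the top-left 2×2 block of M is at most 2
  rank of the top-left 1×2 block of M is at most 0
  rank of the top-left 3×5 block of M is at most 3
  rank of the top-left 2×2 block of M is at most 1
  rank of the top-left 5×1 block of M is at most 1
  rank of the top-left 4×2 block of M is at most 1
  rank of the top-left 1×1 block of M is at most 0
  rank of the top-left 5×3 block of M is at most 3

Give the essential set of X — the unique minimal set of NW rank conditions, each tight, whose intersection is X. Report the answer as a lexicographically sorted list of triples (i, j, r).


The tightest implied rank at each (i,j), from the 11 conditions:

  row 1: 0 0 1 1 1
  row 2: 1 1 2 2 2
  row 3: 1 1 2 2 3
  row 4: 1 1 2 3 4
  row 5: 1 2 3 4 5

giving w = (3, 1, 5, 4, 2) via Δ²R.

D(w) has 5 cells with 3 SE-corners; essential set:

[(1, 2, 0), (3, 4, 2), (4, 2, 1)]


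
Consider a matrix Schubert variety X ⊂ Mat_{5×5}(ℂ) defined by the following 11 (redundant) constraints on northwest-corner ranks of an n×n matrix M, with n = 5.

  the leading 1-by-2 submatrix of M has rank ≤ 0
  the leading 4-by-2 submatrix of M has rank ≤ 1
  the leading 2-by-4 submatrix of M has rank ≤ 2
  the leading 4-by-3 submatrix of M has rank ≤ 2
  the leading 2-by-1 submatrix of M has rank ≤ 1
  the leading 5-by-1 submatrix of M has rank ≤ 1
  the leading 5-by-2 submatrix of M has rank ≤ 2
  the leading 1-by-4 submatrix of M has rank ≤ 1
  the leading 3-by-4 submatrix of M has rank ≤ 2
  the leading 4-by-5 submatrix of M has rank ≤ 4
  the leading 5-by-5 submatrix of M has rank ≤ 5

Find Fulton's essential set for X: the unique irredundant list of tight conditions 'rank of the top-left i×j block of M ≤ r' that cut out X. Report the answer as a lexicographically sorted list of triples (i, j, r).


Reconstructing r_w from the 11 given conditions:

  0 | 0 | 1 | 1 | 1
  1 | 1 | 2 | 2 | 2
  1 | 1 | 2 | 2 | 3
  1 | 1 | 2 | 3 | 4
  1 | 2 | 3 | 4 | 5

hence w(1..5) = (3, 1, 5, 4, 2).

ℓ(w)=5; the 3 essential cells (i,j,r):

[(1, 2, 0), (3, 4, 2), (4, 2, 1)]


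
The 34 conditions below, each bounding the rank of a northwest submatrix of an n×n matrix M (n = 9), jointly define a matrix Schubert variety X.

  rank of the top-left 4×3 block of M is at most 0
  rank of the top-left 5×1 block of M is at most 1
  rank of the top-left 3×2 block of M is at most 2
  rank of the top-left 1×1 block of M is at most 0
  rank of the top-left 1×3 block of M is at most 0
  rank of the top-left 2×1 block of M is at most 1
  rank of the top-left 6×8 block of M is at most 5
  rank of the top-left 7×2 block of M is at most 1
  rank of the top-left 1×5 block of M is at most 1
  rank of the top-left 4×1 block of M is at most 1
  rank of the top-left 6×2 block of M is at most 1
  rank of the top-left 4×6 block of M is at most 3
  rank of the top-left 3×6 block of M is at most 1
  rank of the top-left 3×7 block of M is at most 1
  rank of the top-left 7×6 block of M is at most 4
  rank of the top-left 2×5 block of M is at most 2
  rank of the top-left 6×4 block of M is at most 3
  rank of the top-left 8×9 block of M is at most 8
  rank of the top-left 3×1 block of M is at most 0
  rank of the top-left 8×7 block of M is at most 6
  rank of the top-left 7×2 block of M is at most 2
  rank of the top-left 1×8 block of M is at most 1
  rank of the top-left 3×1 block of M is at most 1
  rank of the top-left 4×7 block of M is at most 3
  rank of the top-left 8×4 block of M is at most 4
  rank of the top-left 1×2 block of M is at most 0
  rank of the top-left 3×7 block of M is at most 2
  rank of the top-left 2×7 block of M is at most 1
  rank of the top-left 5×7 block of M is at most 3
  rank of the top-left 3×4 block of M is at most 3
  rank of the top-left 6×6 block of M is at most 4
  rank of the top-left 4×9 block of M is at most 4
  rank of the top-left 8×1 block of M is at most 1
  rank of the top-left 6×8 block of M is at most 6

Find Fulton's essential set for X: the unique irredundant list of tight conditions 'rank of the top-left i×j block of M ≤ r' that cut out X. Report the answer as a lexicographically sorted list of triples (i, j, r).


Reconstructing r_w from the 34 given conditions:

  0 | 0 | 0 | 1 | 1 | 1 | 1 | 1 | 1
  0 | 0 | 0 | 1 | 1 | 1 | 1 | 2 | 2
  0 | 0 | 0 | 1 | 1 | 1 | 1 | 2 | 3
  0 | 0 | 0 | 1 | 2 | 2 | 2 | 3 | 4
  1 | 1 | 1 | 2 | 3 | 3 | 3 | 4 | 5
  1 | 1 | 2 | 3 | 4 | 4 | 4 | 5 | 6
  1 | 1 | 2 | 3 | 4 | 4 | 5 | 6 | 7
  1 | 2 | 3 | 4 | 5 | 5 | 6 | 7 | 8
  1 | 2 | 3 | 4 | 5 | 6 | 7 | 8 | 9

so w = (4, 8, 9, 5, 1, 3, 7, 2, 6).

4 SE-corners of the 21-cell Rothe diagram give Ess(w):

[(3, 7, 1), (4, 3, 0), (7, 2, 1), (7, 6, 4)]


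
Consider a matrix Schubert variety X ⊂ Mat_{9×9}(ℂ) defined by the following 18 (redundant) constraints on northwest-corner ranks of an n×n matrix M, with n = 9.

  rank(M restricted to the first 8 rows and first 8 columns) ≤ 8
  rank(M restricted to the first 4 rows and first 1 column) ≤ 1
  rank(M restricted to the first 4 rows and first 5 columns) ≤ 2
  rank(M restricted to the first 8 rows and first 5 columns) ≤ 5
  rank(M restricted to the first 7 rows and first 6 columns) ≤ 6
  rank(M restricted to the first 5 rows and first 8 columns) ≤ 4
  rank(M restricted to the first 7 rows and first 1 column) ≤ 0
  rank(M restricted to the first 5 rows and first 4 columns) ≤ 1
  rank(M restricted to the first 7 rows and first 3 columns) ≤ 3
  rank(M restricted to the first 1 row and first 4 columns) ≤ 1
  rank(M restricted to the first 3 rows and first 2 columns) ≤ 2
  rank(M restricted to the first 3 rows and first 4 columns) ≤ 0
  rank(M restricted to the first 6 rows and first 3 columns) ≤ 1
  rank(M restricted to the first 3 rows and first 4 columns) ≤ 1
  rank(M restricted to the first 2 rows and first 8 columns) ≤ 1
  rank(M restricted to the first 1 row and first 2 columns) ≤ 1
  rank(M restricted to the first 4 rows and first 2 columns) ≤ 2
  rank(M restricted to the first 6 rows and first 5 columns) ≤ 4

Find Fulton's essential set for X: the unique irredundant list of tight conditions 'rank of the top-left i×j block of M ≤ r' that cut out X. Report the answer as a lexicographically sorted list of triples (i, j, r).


Computing R[i][j] = min implied NW-rank bound (n=9, 18 conditions):

  R[1]: 0 | 0 | 0 | 0 | 1 | 1 | 1 | 1 | 1
  R[2]: 0 | 0 | 0 | 0 | 1 | 1 | 1 | 1 | 2
  R[3]: 0 | 0 | 0 | 0 | 1 | 2 | 2 | 2 | 3
  R[4]: 0 | 1 | 1 | 1 | 2 | 3 | 3 | 3 | 4
  R[5]: 0 | 1 | 1 | 1 | 2 | 3 | 4 | 4 | 5
  R[6]: 0 | 1 | 1 | 2 | 3 | 4 | 5 | 5 | 6
  R[7]: 0 | 1 | 2 | 3 | 4 | 5 | 6 | 6 | 7
  R[8]: 1 | 2 | 3 | 4 | 5 | 6 | 7 | 7 | 8
  R[9]: 1 | 2 | 3 | 4 | 5 | 6 | 7 | 8 | 9

hence w(1..9) = (5, 9, 6, 2, 7, 4, 3, 1, 8).

|D(w)|=22, |Ess(w)|=5:

[(2, 8, 1), (3, 4, 0), (5, 4, 1), (6, 3, 1), (7, 1, 0)]


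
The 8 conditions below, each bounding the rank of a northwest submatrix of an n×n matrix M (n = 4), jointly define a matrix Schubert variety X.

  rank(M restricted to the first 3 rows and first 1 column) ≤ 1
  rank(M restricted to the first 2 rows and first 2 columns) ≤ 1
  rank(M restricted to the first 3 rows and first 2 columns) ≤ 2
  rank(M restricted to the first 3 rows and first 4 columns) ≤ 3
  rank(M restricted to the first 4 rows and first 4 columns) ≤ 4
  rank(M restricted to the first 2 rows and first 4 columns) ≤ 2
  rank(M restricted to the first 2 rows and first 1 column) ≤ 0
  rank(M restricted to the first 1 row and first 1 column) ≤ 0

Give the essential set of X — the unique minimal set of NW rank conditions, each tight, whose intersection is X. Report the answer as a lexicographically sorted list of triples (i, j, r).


Reconstructing r_w from the 8 given conditions:

  i=1: 0  1  1  1
  i=2: 0  1  2  2
  i=3: 1  2  3  3
  i=4: 1  2  3  4

hence w(1..4) = (2, 3, 1, 4).

D(w) has 2 cells with 1 SE-corner; essential set:

[(2, 1, 0)]


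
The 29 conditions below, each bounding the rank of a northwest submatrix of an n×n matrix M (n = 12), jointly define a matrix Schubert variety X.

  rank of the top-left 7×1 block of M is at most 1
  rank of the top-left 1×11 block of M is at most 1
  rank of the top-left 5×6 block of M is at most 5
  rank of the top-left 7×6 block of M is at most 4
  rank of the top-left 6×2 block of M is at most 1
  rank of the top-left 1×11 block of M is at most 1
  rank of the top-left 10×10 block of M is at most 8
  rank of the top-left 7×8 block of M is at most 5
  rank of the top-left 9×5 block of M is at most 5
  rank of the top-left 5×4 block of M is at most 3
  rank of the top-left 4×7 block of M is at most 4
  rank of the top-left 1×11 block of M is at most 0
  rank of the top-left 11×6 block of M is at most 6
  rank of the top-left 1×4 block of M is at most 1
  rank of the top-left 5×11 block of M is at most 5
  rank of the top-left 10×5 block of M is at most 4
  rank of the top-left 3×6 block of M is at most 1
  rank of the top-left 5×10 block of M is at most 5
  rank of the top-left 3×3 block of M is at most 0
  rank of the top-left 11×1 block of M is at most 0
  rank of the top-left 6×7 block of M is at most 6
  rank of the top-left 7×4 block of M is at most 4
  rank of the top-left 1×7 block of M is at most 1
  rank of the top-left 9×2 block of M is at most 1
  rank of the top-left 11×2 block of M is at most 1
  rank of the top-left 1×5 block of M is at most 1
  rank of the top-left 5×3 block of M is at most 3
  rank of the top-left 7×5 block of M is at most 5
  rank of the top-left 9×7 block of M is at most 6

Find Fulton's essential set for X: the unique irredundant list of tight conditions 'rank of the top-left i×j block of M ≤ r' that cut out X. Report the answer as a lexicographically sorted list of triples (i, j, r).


Propagating the 29 rank bounds to every northwest block:

  R[1]: 0 0 0 0 0 0 0 0 0 0 0 1
  R[2]: 0 0 0 1 1 1 1 1 1 1 1 2
  R[3]: 0 0 0 1 1 1 2 2 2 2 2 3
  R[4]: 0 1 1 2 2 2 3 3 3 3 3 4
  R[5]: 0 1 2 3 3 3 4 4 4 4 4 5
  R[6]: 0 1 2 3 4 4 5 5 5 5 5 6
  R[7]: 0 1 2 3 4 4 5 5 6 6 6 7
  R[8]: 0 1 2 3 4 5 6 6 7 7 7 8
  R[9]: 0 1 2 3 4 5 6 7 8 8 8 9
  R[10]: 0 1 2 3 4 5 6 7 8 8 9 10
  R[11]: 0 1 2 3 4 5 6 7 8 9 10 11
  R[12]: 1 2 3 4 5 6 7 8 9 10 11 12

second differences of R give the permutation w = (12, 4, 7, 2, 3, 5, 9, 6, 8, 11, 10, 1).

Rothe diagram D(w) (30 cells), 7 SE-corners (essential conditions):

[(1, 11, 0), (3, 3, 0), (3, 6, 1), (7, 6, 4), (7, 8, 5), (10, 10, 8), (11, 1, 0)]


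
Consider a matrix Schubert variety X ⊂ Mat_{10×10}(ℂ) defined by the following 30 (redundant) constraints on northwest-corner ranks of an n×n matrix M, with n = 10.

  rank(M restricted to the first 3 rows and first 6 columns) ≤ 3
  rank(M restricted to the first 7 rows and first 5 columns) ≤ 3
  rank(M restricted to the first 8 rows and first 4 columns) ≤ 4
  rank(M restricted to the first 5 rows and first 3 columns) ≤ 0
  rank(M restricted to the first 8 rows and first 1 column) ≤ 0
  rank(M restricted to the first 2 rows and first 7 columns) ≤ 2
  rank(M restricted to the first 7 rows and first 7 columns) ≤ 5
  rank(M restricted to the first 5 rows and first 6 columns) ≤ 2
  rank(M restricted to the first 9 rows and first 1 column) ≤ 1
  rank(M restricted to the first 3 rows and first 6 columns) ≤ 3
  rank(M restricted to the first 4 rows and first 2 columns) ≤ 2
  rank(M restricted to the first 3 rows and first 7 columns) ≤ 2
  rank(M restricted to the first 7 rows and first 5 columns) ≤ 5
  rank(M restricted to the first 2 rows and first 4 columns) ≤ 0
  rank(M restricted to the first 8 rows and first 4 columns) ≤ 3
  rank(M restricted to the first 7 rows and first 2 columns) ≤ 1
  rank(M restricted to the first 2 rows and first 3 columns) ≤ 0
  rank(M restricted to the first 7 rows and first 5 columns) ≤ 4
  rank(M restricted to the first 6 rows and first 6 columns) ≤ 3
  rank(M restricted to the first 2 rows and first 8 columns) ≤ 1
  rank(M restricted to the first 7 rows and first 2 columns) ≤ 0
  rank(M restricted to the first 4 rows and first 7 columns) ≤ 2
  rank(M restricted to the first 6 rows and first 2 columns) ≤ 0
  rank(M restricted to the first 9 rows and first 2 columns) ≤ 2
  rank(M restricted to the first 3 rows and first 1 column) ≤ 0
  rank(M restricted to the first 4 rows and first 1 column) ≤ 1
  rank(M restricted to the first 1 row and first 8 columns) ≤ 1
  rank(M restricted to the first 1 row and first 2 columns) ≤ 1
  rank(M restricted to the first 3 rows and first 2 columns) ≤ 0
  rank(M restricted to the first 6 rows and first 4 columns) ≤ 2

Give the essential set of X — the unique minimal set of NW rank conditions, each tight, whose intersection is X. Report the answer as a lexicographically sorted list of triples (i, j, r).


Recovering R(i,j) via the rank-extension bound from the 30 conditions:

  0 0 0 0 1 1 1 1 1 1
  0 0 0 0 1 1 1 1 2 2
  0 0 0 1 2 2 2 2 3 3
  0 0 0 1 2 2 2 3 4 4
  0 0 0 1 2 2 3 4 5 5
  0 0 1 2 3 3 4 5 6 6
  0 0 1 2 3 4 5 6 7 7
  0 1 2 3 4 5 6 7 8 8
  1 2 3 4 5 6 7 8 9 9
  1 2 3 4 5 6 7 8 9 10

so w = (5, 9, 4, 8, 7, 3, 6, 2, 1, 10).

7 SE-corners of the 28-cell Rothe diagram give Ess(w):

[(2, 4, 0), (2, 8, 1), (4, 7, 2), (5, 3, 0), (5, 6, 2), (7, 2, 0), (8, 1, 0)]


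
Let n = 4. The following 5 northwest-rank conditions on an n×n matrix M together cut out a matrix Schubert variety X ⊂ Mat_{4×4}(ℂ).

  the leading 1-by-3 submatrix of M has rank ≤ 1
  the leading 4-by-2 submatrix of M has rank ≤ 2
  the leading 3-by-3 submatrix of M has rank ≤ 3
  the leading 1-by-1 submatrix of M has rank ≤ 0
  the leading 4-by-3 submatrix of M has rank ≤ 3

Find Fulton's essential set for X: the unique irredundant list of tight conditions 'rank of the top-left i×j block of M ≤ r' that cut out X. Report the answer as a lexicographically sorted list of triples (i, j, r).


Recovering R(i,j) via the rank-extension bound from the 5 conditions:

  i=1: 0 1 1 1
  i=2: 1 2 2 2
  i=3: 1 2 3 3
  i=4: 1 2 3 4

second differences of R give the permutation w = (2, 1, 3, 4).

D(w) has 1 cell with 1 SE-corner; essential set:

[(1, 1, 0)]


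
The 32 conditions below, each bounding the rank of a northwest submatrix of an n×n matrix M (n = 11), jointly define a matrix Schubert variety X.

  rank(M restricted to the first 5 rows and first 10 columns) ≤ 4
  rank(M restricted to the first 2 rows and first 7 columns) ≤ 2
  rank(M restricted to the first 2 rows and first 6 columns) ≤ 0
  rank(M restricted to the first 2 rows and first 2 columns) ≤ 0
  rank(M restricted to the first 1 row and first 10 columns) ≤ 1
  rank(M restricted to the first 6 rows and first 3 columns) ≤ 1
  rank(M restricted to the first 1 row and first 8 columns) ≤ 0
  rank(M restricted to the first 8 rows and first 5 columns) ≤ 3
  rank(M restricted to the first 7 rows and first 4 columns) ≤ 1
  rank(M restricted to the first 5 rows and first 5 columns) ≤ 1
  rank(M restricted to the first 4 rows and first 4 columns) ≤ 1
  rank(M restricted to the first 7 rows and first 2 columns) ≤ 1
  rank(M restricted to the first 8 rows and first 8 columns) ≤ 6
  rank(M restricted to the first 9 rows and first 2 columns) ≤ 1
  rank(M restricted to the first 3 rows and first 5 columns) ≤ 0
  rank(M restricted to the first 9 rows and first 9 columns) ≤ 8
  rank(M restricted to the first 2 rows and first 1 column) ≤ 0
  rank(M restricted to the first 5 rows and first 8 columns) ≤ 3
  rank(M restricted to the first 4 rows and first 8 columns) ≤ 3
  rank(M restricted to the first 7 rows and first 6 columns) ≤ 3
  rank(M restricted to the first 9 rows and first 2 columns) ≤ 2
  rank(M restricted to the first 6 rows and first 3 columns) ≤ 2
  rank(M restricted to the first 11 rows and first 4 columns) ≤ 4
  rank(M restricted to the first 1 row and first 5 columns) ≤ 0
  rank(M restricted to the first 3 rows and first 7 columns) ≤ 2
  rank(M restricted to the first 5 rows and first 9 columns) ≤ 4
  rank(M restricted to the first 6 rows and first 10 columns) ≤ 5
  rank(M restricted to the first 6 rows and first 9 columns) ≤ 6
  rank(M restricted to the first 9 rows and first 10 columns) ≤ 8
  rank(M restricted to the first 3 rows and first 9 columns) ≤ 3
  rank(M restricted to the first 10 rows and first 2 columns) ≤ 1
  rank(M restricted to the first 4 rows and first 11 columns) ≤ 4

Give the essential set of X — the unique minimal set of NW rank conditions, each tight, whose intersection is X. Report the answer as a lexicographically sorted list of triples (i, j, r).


Reconstructing r_w from the 32 given conditions:

  row 1: 0, 0, 0, 0, 0, 0, 0, 0, 1, 1, 1
  row 2: 0, 0, 0, 0, 0, 0, 1, 1, 2, 2, 2
  row 3: 0, 0, 0, 0, 0, 1, 2, 2, 3, 3, 3
  row 4: 1, 1, 1, 1, 1, 2, 3, 3, 4, 4, 4
  row 5: 1, 1, 1, 1, 1, 2, 3, 3, 4, 4, 5
  row 6: 1, 1, 1, 1, 2, 3, 4, 4, 5, 5, 6
  row 7: 1, 1, 1, 1, 2, 3, 4, 5, 6, 6, 7
  row 8: 1, 1, 2, 2, 3, 4, 5, 6, 7, 7, 8
  row 9: 1, 1, 2, 3, 4, 5, 6, 7, 8, 8, 9
  row 10: 1, 1, 2, 3, 4, 5, 6, 7, 8, 9, 10
  row 11: 1, 2, 3, 4, 5, 6, 7, 8, 9, 10, 11

reading off 1-entries of Δ²R: w = (9, 7, 6, 1, 11, 5, 8, 3, 4, 10, 2).

D(w) has 34 cells with 8 SE-corners; essential set:

[(1, 8, 0), (2, 6, 0), (3, 5, 0), (5, 5, 1), (5, 8, 3), (5, 10, 4), (7, 4, 1), (10, 2, 1)]
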